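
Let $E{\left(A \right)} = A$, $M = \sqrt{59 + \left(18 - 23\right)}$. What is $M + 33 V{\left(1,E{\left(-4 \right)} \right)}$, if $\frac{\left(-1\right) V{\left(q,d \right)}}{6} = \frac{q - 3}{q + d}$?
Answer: $-132 + 3 \sqrt{6} \approx -124.65$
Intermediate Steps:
$M = 3 \sqrt{6}$ ($M = \sqrt{59 + \left(18 - 23\right)} = \sqrt{59 - 5} = \sqrt{54} = 3 \sqrt{6} \approx 7.3485$)
$V{\left(q,d \right)} = - \frac{6 \left(-3 + q\right)}{d + q}$ ($V{\left(q,d \right)} = - 6 \frac{q - 3}{q + d} = - 6 \frac{-3 + q}{d + q} = - \frac{6 \left(-3 + q\right)}{d + q}$)
$M + 33 V{\left(1,E{\left(-4 \right)} \right)} = 3 \sqrt{6} + 33 \frac{6 \left(3 - 1\right)}{-4 + 1} = 3 \sqrt{6} + 33 \frac{6 \left(3 - 1\right)}{-3} = 3 \sqrt{6} + 33 \cdot 6 \left(- \frac{1}{3}\right) 2 = 3 \sqrt{6} + 33 \left(-4\right) = 3 \sqrt{6} - 132 = -132 + 3 \sqrt{6}$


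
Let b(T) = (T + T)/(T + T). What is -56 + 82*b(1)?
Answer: 26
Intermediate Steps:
b(T) = 1 (b(T) = (2*T)/((2*T)) = (2*T)*(1/(2*T)) = 1)
-56 + 82*b(1) = -56 + 82*1 = -56 + 82 = 26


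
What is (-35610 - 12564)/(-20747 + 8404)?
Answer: 48174/12343 ≈ 3.9029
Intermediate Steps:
(-35610 - 12564)/(-20747 + 8404) = -48174/(-12343) = -48174*(-1/12343) = 48174/12343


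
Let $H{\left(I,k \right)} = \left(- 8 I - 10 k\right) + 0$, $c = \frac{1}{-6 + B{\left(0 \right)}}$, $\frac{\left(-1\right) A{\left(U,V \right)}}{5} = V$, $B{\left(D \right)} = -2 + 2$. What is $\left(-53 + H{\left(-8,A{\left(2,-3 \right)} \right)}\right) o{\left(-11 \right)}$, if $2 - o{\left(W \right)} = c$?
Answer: $- \frac{1807}{6} \approx -301.17$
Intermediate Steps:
$B{\left(D \right)} = 0$
$A{\left(U,V \right)} = - 5 V$
$c = - \frac{1}{6}$ ($c = \frac{1}{-6 + 0} = \frac{1}{-6} = - \frac{1}{6} \approx -0.16667$)
$o{\left(W \right)} = \frac{13}{6}$ ($o{\left(W \right)} = 2 - - \frac{1}{6} = 2 + \frac{1}{6} = \frac{13}{6}$)
$H{\left(I,k \right)} = - 10 k - 8 I$ ($H{\left(I,k \right)} = \left(- 10 k - 8 I\right) + 0 = - 10 k - 8 I$)
$\left(-53 + H{\left(-8,A{\left(2,-3 \right)} \right)}\right) o{\left(-11 \right)} = \left(-53 - \left(-64 + 10 \left(\left(-5\right) \left(-3\right)\right)\right)\right) \frac{13}{6} = \left(-53 + \left(\left(-10\right) 15 + 64\right)\right) \frac{13}{6} = \left(-53 + \left(-150 + 64\right)\right) \frac{13}{6} = \left(-53 - 86\right) \frac{13}{6} = \left(-139\right) \frac{13}{6} = - \frac{1807}{6}$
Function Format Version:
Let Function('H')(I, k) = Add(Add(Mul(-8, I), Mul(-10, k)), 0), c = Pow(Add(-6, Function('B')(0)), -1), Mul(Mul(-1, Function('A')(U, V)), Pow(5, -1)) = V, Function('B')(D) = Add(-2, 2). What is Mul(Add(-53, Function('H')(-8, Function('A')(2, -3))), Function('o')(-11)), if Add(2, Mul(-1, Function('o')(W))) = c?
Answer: Rational(-1807, 6) ≈ -301.17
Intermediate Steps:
Function('B')(D) = 0
Function('A')(U, V) = Mul(-5, V)
c = Rational(-1, 6) (c = Pow(Add(-6, 0), -1) = Pow(-6, -1) = Rational(-1, 6) ≈ -0.16667)
Function('o')(W) = Rational(13, 6) (Function('o')(W) = Add(2, Mul(-1, Rational(-1, 6))) = Add(2, Rational(1, 6)) = Rational(13, 6))
Function('H')(I, k) = Add(Mul(-10, k), Mul(-8, I)) (Function('H')(I, k) = Add(Add(Mul(-10, k), Mul(-8, I)), 0) = Add(Mul(-10, k), Mul(-8, I)))
Mul(Add(-53, Function('H')(-8, Function('A')(2, -3))), Function('o')(-11)) = Mul(Add(-53, Add(Mul(-10, Mul(-5, -3)), Mul(-8, -8))), Rational(13, 6)) = Mul(Add(-53, Add(Mul(-10, 15), 64)), Rational(13, 6)) = Mul(Add(-53, Add(-150, 64)), Rational(13, 6)) = Mul(Add(-53, -86), Rational(13, 6)) = Mul(-139, Rational(13, 6)) = Rational(-1807, 6)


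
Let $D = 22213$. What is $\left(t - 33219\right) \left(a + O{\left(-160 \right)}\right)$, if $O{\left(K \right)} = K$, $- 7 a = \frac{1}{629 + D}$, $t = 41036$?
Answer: $- \frac{199982631497}{159894} \approx -1.2507 \cdot 10^{6}$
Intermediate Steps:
$a = - \frac{1}{159894}$ ($a = - \frac{1}{7 \left(629 + 22213\right)} = - \frac{1}{7 \cdot 22842} = \left(- \frac{1}{7}\right) \frac{1}{22842} = - \frac{1}{159894} \approx -6.2541 \cdot 10^{-6}$)
$\left(t - 33219\right) \left(a + O{\left(-160 \right)}\right) = \left(41036 - 33219\right) \left(- \frac{1}{159894} - 160\right) = 7817 \left(- \frac{25583041}{159894}\right) = - \frac{199982631497}{159894}$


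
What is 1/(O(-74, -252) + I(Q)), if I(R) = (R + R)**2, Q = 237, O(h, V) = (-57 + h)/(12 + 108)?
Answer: 120/26960989 ≈ 4.4509e-6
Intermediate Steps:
O(h, V) = -19/40 + h/120 (O(h, V) = (-57 + h)/120 = (-57 + h)*(1/120) = -19/40 + h/120)
I(R) = 4*R**2 (I(R) = (2*R)**2 = 4*R**2)
1/(O(-74, -252) + I(Q)) = 1/((-19/40 + (1/120)*(-74)) + 4*237**2) = 1/((-19/40 - 37/60) + 4*56169) = 1/(-131/120 + 224676) = 1/(26960989/120) = 120/26960989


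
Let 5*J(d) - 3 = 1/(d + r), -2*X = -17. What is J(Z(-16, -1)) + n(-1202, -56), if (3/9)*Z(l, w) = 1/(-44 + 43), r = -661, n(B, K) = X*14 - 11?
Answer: 360551/3320 ≈ 108.60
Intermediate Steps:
X = 17/2 (X = -1/2*(-17) = 17/2 ≈ 8.5000)
n(B, K) = 108 (n(B, K) = (17/2)*14 - 11 = 119 - 11 = 108)
Z(l, w) = -3 (Z(l, w) = 3/(-44 + 43) = 3/(-1) = 3*(-1) = -3)
J(d) = 3/5 + 1/(5*(-661 + d)) (J(d) = 3/5 + 1/(5*(d - 661)) = 3/5 + 1/(5*(-661 + d)))
J(Z(-16, -1)) + n(-1202, -56) = (-1982 + 3*(-3))/(5*(-661 - 3)) + 108 = (1/5)*(-1982 - 9)/(-664) + 108 = (1/5)*(-1/664)*(-1991) + 108 = 1991/3320 + 108 = 360551/3320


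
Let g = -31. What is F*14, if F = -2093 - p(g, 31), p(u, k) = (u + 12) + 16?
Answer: -29260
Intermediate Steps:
p(u, k) = 28 + u (p(u, k) = (12 + u) + 16 = 28 + u)
F = -2090 (F = -2093 - (28 - 31) = -2093 - 1*(-3) = -2093 + 3 = -2090)
F*14 = -2090*14 = -29260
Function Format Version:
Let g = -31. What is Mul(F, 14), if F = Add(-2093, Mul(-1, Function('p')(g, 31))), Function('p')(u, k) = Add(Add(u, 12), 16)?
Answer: -29260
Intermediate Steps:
Function('p')(u, k) = Add(28, u) (Function('p')(u, k) = Add(Add(12, u), 16) = Add(28, u))
F = -2090 (F = Add(-2093, Mul(-1, Add(28, -31))) = Add(-2093, Mul(-1, -3)) = Add(-2093, 3) = -2090)
Mul(F, 14) = Mul(-2090, 14) = -29260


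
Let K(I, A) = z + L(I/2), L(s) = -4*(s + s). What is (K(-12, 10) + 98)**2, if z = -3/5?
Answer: 528529/25 ≈ 21141.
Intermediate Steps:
z = -3/5 (z = -3*1/5 = -3/5 ≈ -0.60000)
L(s) = -8*s
K(I, A) = -3/5 - 4*I (K(I, A) = -3/5 - 8*I/2 = -3/5 - 4*I)
(K(-12, 10) + 98)**2 = ((-3/5 - 4*(-12)) + 98)**2 = ((-3/5 + 48) + 98)**2 = (237/5 + 98)**2 = (727/5)**2 = 528529/25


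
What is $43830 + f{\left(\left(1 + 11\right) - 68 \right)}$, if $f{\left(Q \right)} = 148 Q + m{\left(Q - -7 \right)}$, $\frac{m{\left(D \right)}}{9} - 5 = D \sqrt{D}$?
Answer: $35587 - 3087 i \approx 35587.0 - 3087.0 i$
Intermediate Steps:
$m{\left(D \right)} = 45 + 9 D^{\frac{3}{2}}$ ($m{\left(D \right)} = 45 + 9 D \sqrt{D} = 45 + 9 D^{\frac{3}{2}}$)
$f{\left(Q \right)} = 45 + 9 \left(7 + Q\right)^{\frac{3}{2}} + 148 Q$ ($f{\left(Q \right)} = 148 Q + \left(45 + 9 \left(Q - -7\right)^{\frac{3}{2}}\right) = 148 Q + \left(45 + 9 \left(Q + 7\right)^{\frac{3}{2}}\right) = 148 Q + \left(45 + 9 \left(7 + Q\right)^{\frac{3}{2}}\right) = 45 + 9 \left(7 + Q\right)^{\frac{3}{2}} + 148 Q$)
$43830 + f{\left(\left(1 + 11\right) - 68 \right)} = 43830 + \left(45 + 9 \left(7 + \left(\left(1 + 11\right) - 68\right)\right)^{\frac{3}{2}} + 148 \left(\left(1 + 11\right) - 68\right)\right) = 43830 + \left(45 + 9 \left(7 + \left(12 - 68\right)\right)^{\frac{3}{2}} + 148 \left(12 - 68\right)\right) = 43830 + \left(45 + 9 \left(7 - 56\right)^{\frac{3}{2}} + 148 \left(-56\right)\right) = 43830 + \left(45 + 9 \left(-49\right)^{\frac{3}{2}} - 8288\right) = 43830 + \left(45 + 9 \left(- 343 i\right) - 8288\right) = 43830 - \left(8243 + 3087 i\right) = 35587 - 3087 i$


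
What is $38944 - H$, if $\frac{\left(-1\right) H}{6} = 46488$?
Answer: $317872$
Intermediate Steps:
$H = -278928$ ($H = \left(-6\right) 46488 = -278928$)
$38944 - H = 38944 - -278928 = 38944 + 278928 = 317872$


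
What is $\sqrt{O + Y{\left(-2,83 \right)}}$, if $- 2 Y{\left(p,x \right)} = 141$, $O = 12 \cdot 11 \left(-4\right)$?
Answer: $\frac{3 i \sqrt{266}}{2} \approx 24.464 i$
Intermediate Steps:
$O = -528$ ($O = 132 \left(-4\right) = -528$)
$Y{\left(p,x \right)} = - \frac{141}{2}$ ($Y{\left(p,x \right)} = \left(- \frac{1}{2}\right) 141 = - \frac{141}{2}$)
$\sqrt{O + Y{\left(-2,83 \right)}} = \sqrt{-528 - \frac{141}{2}} = \sqrt{- \frac{1197}{2}} = \frac{3 i \sqrt{266}}{2}$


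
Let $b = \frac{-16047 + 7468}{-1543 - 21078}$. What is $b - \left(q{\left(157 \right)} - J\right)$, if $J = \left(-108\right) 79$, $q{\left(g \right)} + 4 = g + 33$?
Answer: $- \frac{197201299}{22621} \approx -8717.6$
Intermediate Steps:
$q{\left(g \right)} = 29 + g$ ($q{\left(g \right)} = -4 + \left(g + 33\right) = -4 + \left(33 + g\right) = 29 + g$)
$J = -8532$
$b = \frac{8579}{22621}$ ($b = - \frac{8579}{-22621} = \left(-8579\right) \left(- \frac{1}{22621}\right) = \frac{8579}{22621} \approx 0.37925$)
$b - \left(q{\left(157 \right)} - J\right) = \frac{8579}{22621} - \left(\left(29 + 157\right) - -8532\right) = \frac{8579}{22621} - \left(186 + 8532\right) = \frac{8579}{22621} - 8718 = - \frac{197201299}{22621}$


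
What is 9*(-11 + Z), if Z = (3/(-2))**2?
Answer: -315/4 ≈ -78.750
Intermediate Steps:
Z = 9/4 (Z = (3*(-1/2))**2 = (-3/2)**2 = 9/4 ≈ 2.2500)
9*(-11 + Z) = 9*(-11 + 9/4) = 9*(-35/4) = -315/4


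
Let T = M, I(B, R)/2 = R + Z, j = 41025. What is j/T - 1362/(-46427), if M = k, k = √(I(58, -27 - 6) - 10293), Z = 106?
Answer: 1362/46427 - 41025*I*√10147/10147 ≈ 0.029336 - 407.27*I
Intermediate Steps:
I(B, R) = 212 + 2*R (I(B, R) = 2*(R + 106) = 2*(106 + R) = 212 + 2*R)
k = I*√10147 (k = √((212 + 2*(-27 - 6)) - 10293) = √((212 + 2*(-33)) - 10293) = √((212 - 66) - 10293) = √(146 - 10293) = √(-10147) = I*√10147 ≈ 100.73*I)
M = I*√10147 ≈ 100.73*I
T = I*√10147 ≈ 100.73*I
j/T - 1362/(-46427) = 41025/((I*√10147)) - 1362/(-46427) = 41025*(-I*√10147/10147) - 1362*(-1/46427) = -41025*I*√10147/10147 + 1362/46427 = 1362/46427 - 41025*I*√10147/10147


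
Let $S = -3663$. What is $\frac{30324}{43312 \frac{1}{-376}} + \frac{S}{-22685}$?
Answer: $- \frac{16155732849}{61408295} \approx -263.09$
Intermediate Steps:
$\frac{30324}{43312 \frac{1}{-376}} + \frac{S}{-22685} = \frac{30324}{43312 \frac{1}{-376}} - \frac{3663}{-22685} = \frac{30324}{43312 \left(- \frac{1}{376}\right)} - - \frac{3663}{22685} = \frac{30324}{- \frac{5414}{47}} + \frac{3663}{22685} = 30324 \left(- \frac{47}{5414}\right) + \frac{3663}{22685} = - \frac{712614}{2707} + \frac{3663}{22685} = - \frac{16155732849}{61408295}$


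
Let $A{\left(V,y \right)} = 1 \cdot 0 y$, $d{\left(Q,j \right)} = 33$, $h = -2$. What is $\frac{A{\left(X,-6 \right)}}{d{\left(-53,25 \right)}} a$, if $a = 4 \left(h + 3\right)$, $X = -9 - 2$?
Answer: $0$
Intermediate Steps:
$X = -11$
$A{\left(V,y \right)} = 0$ ($A{\left(V,y \right)} = 0 y = 0$)
$a = 4$ ($a = 4 \left(-2 + 3\right) = 4 \cdot 1 = 4$)
$\frac{A{\left(X,-6 \right)}}{d{\left(-53,25 \right)}} a = \frac{0}{33} \cdot 4 = 0 \cdot \frac{1}{33} \cdot 4 = 0 \cdot 4 = 0$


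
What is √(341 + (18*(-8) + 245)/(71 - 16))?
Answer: 2*√259270/55 ≈ 18.516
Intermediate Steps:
√(341 + (18*(-8) + 245)/(71 - 16)) = √(341 + (-144 + 245)/55) = √(341 + 101*(1/55)) = √(341 + 101/55) = √(18856/55) = 2*√259270/55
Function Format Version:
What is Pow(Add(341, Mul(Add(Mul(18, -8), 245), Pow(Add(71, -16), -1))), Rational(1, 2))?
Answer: Mul(Rational(2, 55), Pow(259270, Rational(1, 2))) ≈ 18.516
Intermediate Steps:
Pow(Add(341, Mul(Add(Mul(18, -8), 245), Pow(Add(71, -16), -1))), Rational(1, 2)) = Pow(Add(341, Mul(Add(-144, 245), Pow(55, -1))), Rational(1, 2)) = Pow(Add(341, Mul(101, Rational(1, 55))), Rational(1, 2)) = Pow(Add(341, Rational(101, 55)), Rational(1, 2)) = Pow(Rational(18856, 55), Rational(1, 2)) = Mul(Rational(2, 55), Pow(259270, Rational(1, 2)))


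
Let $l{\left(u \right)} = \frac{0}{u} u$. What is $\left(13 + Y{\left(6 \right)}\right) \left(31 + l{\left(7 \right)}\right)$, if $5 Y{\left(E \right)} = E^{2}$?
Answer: $\frac{3131}{5} \approx 626.2$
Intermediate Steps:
$l{\left(u \right)} = 0$ ($l{\left(u \right)} = 0 u = 0$)
$Y{\left(E \right)} = \frac{E^{2}}{5}$
$\left(13 + Y{\left(6 \right)}\right) \left(31 + l{\left(7 \right)}\right) = \left(13 + \frac{6^{2}}{5}\right) \left(31 + 0\right) = \left(13 + \frac{1}{5} \cdot 36\right) 31 = \left(13 + \frac{36}{5}\right) 31 = \frac{101}{5} \cdot 31 = \frac{3131}{5}$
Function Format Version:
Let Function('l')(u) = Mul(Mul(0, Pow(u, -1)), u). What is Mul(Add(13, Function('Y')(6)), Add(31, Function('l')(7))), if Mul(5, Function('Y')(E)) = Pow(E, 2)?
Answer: Rational(3131, 5) ≈ 626.20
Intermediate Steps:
Function('l')(u) = 0 (Function('l')(u) = Mul(0, u) = 0)
Function('Y')(E) = Mul(Rational(1, 5), Pow(E, 2))
Mul(Add(13, Function('Y')(6)), Add(31, Function('l')(7))) = Mul(Add(13, Mul(Rational(1, 5), Pow(6, 2))), Add(31, 0)) = Mul(Add(13, Mul(Rational(1, 5), 36)), 31) = Mul(Add(13, Rational(36, 5)), 31) = Mul(Rational(101, 5), 31) = Rational(3131, 5)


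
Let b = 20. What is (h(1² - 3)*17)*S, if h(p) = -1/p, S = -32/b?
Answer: -68/5 ≈ -13.600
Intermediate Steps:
S = -8/5 (S = -32/20 = -32*1/20 = -8/5 ≈ -1.6000)
(h(1² - 3)*17)*S = (-1/(1² - 3)*17)*(-8/5) = (-1/(1 - 3)*17)*(-8/5) = (-1/(-2)*17)*(-8/5) = (-1*(-½)*17)*(-8/5) = ((½)*17)*(-8/5) = (17/2)*(-8/5) = -68/5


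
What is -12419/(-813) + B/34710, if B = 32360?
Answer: 5081913/313547 ≈ 16.208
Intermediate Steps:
-12419/(-813) + B/34710 = -12419/(-813) + 32360/34710 = -12419*(-1/813) + 32360*(1/34710) = 12419/813 + 3236/3471 = 5081913/313547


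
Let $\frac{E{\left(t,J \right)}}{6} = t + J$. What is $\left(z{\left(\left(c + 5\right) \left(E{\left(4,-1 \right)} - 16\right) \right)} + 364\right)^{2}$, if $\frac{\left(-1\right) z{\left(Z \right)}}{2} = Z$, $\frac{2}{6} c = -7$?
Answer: $183184$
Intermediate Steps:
$c = -21$ ($c = 3 \left(-7\right) = -21$)
$E{\left(t,J \right)} = 6 J + 6 t$ ($E{\left(t,J \right)} = 6 \left(t + J\right) = 6 \left(J + t\right) = 6 J + 6 t$)
$z{\left(Z \right)} = - 2 Z$
$\left(z{\left(\left(c + 5\right) \left(E{\left(4,-1 \right)} - 16\right) \right)} + 364\right)^{2} = \left(- 2 \left(-21 + 5\right) \left(\left(6 \left(-1\right) + 6 \cdot 4\right) - 16\right) + 364\right)^{2} = \left(- 2 \left(- 16 \left(\left(-6 + 24\right) - 16\right)\right) + 364\right)^{2} = \left(- 2 \left(- 16 \left(18 - 16\right)\right) + 364\right)^{2} = \left(- 2 \left(\left(-16\right) 2\right) + 364\right)^{2} = \left(\left(-2\right) \left(-32\right) + 364\right)^{2} = \left(64 + 364\right)^{2} = 428^{2} = 183184$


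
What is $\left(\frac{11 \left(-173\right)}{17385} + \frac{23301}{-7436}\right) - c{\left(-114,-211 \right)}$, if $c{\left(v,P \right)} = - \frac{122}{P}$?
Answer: $- \frac{104230876043}{27276995460} \approx -3.8212$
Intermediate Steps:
$\left(\frac{11 \left(-173\right)}{17385} + \frac{23301}{-7436}\right) - c{\left(-114,-211 \right)} = \left(\frac{11 \left(-173\right)}{17385} + \frac{23301}{-7436}\right) - - \frac{122}{-211} = \left(\left(-1903\right) \frac{1}{17385} + 23301 \left(- \frac{1}{7436}\right)\right) - \left(-122\right) \left(- \frac{1}{211}\right) = \left(- \frac{1903}{17385} - \frac{23301}{7436}\right) - \frac{122}{211} = - \frac{419238593}{129274860} - \frac{122}{211} = - \frac{104230876043}{27276995460}$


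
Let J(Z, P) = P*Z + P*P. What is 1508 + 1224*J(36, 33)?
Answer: 2788556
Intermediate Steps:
J(Z, P) = P² + P*Z (J(Z, P) = P*Z + P² = P² + P*Z)
1508 + 1224*J(36, 33) = 1508 + 1224*(33*(33 + 36)) = 1508 + 1224*(33*69) = 1508 + 1224*2277 = 1508 + 2787048 = 2788556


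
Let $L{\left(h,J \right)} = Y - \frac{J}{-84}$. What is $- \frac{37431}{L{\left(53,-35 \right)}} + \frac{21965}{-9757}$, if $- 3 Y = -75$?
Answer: $- \frac{4389050879}{2878315} \approx -1524.9$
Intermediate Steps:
$Y = 25$ ($Y = \left(- \frac{1}{3}\right) \left(-75\right) = 25$)
$L{\left(h,J \right)} = 25 + \frac{J}{84}$ ($L{\left(h,J \right)} = 25 - \frac{J}{-84} = 25 - J \left(- \frac{1}{84}\right) = 25 - - \frac{J}{84} = 25 + \frac{J}{84}$)
$- \frac{37431}{L{\left(53,-35 \right)}} + \frac{21965}{-9757} = - \frac{37431}{25 + \frac{1}{84} \left(-35\right)} + \frac{21965}{-9757} = - \frac{37431}{25 - \frac{5}{12}} + 21965 \left(- \frac{1}{9757}\right) = - \frac{37431}{\frac{295}{12}} - \frac{21965}{9757} = \left(-37431\right) \frac{12}{295} - \frac{21965}{9757} = - \frac{449172}{295} - \frac{21965}{9757} = - \frac{4389050879}{2878315}$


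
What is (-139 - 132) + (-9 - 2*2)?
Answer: -284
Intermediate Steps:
(-139 - 132) + (-9 - 2*2) = -271 + (-9 - 4) = -271 - 13 = -284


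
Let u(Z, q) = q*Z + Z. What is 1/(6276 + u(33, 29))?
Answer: 1/7266 ≈ 0.00013763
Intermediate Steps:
u(Z, q) = Z + Z*q (u(Z, q) = Z*q + Z = Z + Z*q)
1/(6276 + u(33, 29)) = 1/(6276 + 33*(1 + 29)) = 1/(6276 + 33*30) = 1/(6276 + 990) = 1/7266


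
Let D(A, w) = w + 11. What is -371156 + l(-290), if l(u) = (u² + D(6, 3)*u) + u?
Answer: -291406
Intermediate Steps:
D(A, w) = 11 + w
l(u) = u² + 15*u (l(u) = (u² + (11 + 3)*u) + u = (u² + 14*u) + u = u² + 15*u)
-371156 + l(-290) = -371156 - 290*(15 - 290) = -371156 - 290*(-275) = -371156 + 79750 = -291406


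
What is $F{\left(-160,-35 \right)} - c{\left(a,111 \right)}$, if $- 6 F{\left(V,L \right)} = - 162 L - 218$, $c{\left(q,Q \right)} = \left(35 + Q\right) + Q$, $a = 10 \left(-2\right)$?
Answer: $- \frac{3497}{3} \approx -1165.7$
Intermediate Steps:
$a = -20$
$c{\left(q,Q \right)} = 35 + 2 Q$
$F{\left(V,L \right)} = \frac{109}{3} + 27 L$ ($F{\left(V,L \right)} = - \frac{- 162 L - 218}{6} = - \frac{-218 - 162 L}{6} = \frac{109}{3} + 27 L$)
$F{\left(-160,-35 \right)} - c{\left(a,111 \right)} = \left(\frac{109}{3} + 27 \left(-35\right)\right) - \left(35 + 2 \cdot 111\right) = \left(\frac{109}{3} - 945\right) - \left(35 + 222\right) = - \frac{2726}{3} - 257 = - \frac{3497}{3}$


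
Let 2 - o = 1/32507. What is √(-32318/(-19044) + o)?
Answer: 359*√577259306/4485966 ≈ 1.9228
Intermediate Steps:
o = 65013/32507 (o = 2 - 1/32507 = 65013/32507 ≈ 2.0000)
√(-32318/(-19044) + o) = √(-32318/(-19044) + 65013/32507) = √(-32318*(-1/19044) + 65013/32507) = √(16159/9522 + 65013/32507) = √(1144334399/309531654) = 359*√577259306/4485966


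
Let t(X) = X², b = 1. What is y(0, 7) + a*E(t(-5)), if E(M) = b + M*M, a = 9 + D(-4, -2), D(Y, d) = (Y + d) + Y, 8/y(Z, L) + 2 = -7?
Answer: -5642/9 ≈ -626.89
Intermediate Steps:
y(Z, L) = -8/9 (y(Z, L) = 8/(-2 - 7) = 8/(-9) = 8*(-⅑) = -8/9)
D(Y, d) = d + 2*Y
a = -1 (a = 9 + (-2 + 2*(-4)) = 9 + (-2 - 8) = 9 - 10 = -1)
E(M) = 1 + M² (E(M) = 1 + M*M = 1 + M²)
y(0, 7) + a*E(t(-5)) = -8/9 - (1 + ((-5)²)²) = -8/9 - (1 + 25²) = -8/9 - (1 + 625) = -8/9 - 1*626 = -8/9 - 626 = -5642/9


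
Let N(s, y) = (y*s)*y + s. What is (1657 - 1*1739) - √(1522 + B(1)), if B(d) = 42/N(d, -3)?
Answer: -82 - √38155/5 ≈ -121.07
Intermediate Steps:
N(s, y) = s + s*y² (N(s, y) = (s*y)*y + s = s*y² + s = s + s*y²)
B(d) = 21/(5*d) (B(d) = 42/((d*(1 + (-3)²))) = 42/((d*(1 + 9))) = 42/((d*10)) = 42/((10*d)) = 42*(1/(10*d)) = 21/(5*d))
(1657 - 1*1739) - √(1522 + B(1)) = (1657 - 1*1739) - √(1522 + (21/5)/1) = (1657 - 1739) - √(1522 + (21/5)*1) = -82 - √(1522 + 21/5) = -82 - √(7631/5) = -82 - √38155/5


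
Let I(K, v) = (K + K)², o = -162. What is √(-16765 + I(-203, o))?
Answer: √148071 ≈ 384.80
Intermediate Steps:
I(K, v) = 4*K² (I(K, v) = (2*K)² = 4*K²)
√(-16765 + I(-203, o)) = √(-16765 + 4*(-203)²) = √(-16765 + 4*41209) = √(-16765 + 164836) = √148071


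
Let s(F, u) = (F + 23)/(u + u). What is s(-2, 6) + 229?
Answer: 923/4 ≈ 230.75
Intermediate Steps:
s(F, u) = (23 + F)/(2*u) (s(F, u) = (23 + F)/((2*u)) = (23 + F)*(1/(2*u)) = (23 + F)/(2*u))
s(-2, 6) + 229 = (½)*(23 - 2)/6 + 229 = (½)*(⅙)*21 + 229 = 7/4 + 229 = 923/4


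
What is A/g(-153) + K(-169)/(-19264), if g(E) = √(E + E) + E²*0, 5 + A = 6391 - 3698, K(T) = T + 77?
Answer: 23/4816 - 448*I*√34/17 ≈ 0.0047757 - 153.66*I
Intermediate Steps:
K(T) = 77 + T
A = 2688 (A = -5 + (6391 - 3698) = -5 + 2693 = 2688)
g(E) = √2*√E (g(E) = √(2*E) + 0 = √2*√E + 0 = √2*√E)
A/g(-153) + K(-169)/(-19264) = 2688/((√2*√(-153))) + (77 - 169)/(-19264) = 2688/((√2*(3*I*√17))) - 92*(-1/19264) = 2688/((3*I*√34)) + 23/4816 = 2688*(-I*√34/102) + 23/4816 = -448*I*√34/17 + 23/4816 = 23/4816 - 448*I*√34/17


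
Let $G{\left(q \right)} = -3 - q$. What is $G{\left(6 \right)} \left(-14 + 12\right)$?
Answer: $18$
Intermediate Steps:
$G{\left(6 \right)} \left(-14 + 12\right) = \left(-3 - 6\right) \left(-14 + 12\right) = \left(-3 - 6\right) \left(-2\right) = \left(-9\right) \left(-2\right) = 18$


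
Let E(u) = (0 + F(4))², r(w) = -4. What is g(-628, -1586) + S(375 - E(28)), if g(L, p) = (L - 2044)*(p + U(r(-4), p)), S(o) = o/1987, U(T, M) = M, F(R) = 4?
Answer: 16840985767/1987 ≈ 8.4756e+6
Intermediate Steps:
E(u) = 16 (E(u) = (0 + 4)² = 4² = 16)
S(o) = o/1987 (S(o) = o*(1/1987) = o/1987)
g(L, p) = 2*p*(-2044 + L) (g(L, p) = (L - 2044)*(p + p) = (-2044 + L)*(2*p) = 2*p*(-2044 + L))
g(-628, -1586) + S(375 - E(28)) = 2*(-1586)*(-2044 - 628) + (375 - 1*16)/1987 = 2*(-1586)*(-2672) + (375 - 16)/1987 = 8475584 + (1/1987)*359 = 8475584 + 359/1987 = 16840985767/1987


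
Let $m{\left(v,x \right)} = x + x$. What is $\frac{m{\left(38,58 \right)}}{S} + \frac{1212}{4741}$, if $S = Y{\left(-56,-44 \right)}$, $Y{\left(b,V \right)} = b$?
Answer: $- \frac{120521}{66374} \approx -1.8158$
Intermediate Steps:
$S = -56$
$m{\left(v,x \right)} = 2 x$
$\frac{m{\left(38,58 \right)}}{S} + \frac{1212}{4741} = \frac{2 \cdot 58}{-56} + \frac{1212}{4741} = 116 \left(- \frac{1}{56}\right) + 1212 \cdot \frac{1}{4741} = - \frac{29}{14} + \frac{1212}{4741} = - \frac{120521}{66374}$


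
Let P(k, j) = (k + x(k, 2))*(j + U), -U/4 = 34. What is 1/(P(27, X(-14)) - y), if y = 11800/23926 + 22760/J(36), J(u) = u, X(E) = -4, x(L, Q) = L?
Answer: -107667/882085090 ≈ -0.00012206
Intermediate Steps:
U = -136 (U = -4*34 = -136)
P(k, j) = 2*k*(-136 + j) (P(k, j) = (k + k)*(j - 136) = (2*k)*(-136 + j) = 2*k*(-136 + j))
y = 68122570/107667 (y = 11800/23926 + 22760/36 = 11800*(1/23926) + 22760*(1/36) = 5900/11963 + 5690/9 = 68122570/107667 ≈ 632.72)
1/(P(27, X(-14)) - y) = 1/(2*27*(-136 - 4) - 1*68122570/107667) = 1/(2*27*(-140) - 68122570/107667) = 1/(-7560 - 68122570/107667) = 1/(-882085090/107667) = -107667/882085090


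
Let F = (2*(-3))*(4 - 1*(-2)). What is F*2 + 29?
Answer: -43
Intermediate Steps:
F = -36 (F = -6*(4 + 2) = -6*6 = -36)
F*2 + 29 = -36*2 + 29 = -72 + 29 = -43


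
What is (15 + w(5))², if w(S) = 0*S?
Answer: 225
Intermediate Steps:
w(S) = 0
(15 + w(5))² = (15 + 0)² = 15² = 225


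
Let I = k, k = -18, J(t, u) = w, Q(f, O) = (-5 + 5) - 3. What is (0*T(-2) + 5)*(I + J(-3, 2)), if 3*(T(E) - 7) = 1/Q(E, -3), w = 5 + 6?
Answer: -35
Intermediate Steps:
Q(f, O) = -3 (Q(f, O) = 0 - 3 = -3)
w = 11
J(t, u) = 11
T(E) = 62/9 (T(E) = 7 + (1/3)/(-3) = 7 + (1/3)*(-1/3) = 7 - 1/9 = 62/9)
I = -18
(0*T(-2) + 5)*(I + J(-3, 2)) = (0*(62/9) + 5)*(-18 + 11) = (0 + 5)*(-7) = 5*(-7) = -35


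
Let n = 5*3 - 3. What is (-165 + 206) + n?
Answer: 53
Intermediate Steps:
n = 12 (n = 15 - 3 = 12)
(-165 + 206) + n = (-165 + 206) + 12 = 41 + 12 = 53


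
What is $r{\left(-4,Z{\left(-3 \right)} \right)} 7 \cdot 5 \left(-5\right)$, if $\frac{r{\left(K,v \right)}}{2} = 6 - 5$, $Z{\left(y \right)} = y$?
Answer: $-350$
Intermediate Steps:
$r{\left(K,v \right)} = 2$ ($r{\left(K,v \right)} = 2 \left(6 - 5\right) = 2 \cdot 1 = 2$)
$r{\left(-4,Z{\left(-3 \right)} \right)} 7 \cdot 5 \left(-5\right) = 2 \cdot 7 \cdot 5 \left(-5\right) = 2 \cdot 35 \left(-5\right) = 2 \left(-175\right) = -350$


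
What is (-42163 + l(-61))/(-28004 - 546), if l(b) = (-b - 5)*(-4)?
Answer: 42387/28550 ≈ 1.4847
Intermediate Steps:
l(b) = 20 + 4*b (l(b) = (-5 - b)*(-4) = 20 + 4*b)
(-42163 + l(-61))/(-28004 - 546) = (-42163 + (20 + 4*(-61)))/(-28004 - 546) = (-42163 + (20 - 244))/(-28550) = (-42163 - 224)*(-1/28550) = -42387*(-1/28550) = 42387/28550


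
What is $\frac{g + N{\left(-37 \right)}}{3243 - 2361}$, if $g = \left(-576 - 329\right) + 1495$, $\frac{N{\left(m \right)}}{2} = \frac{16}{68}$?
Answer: $\frac{239}{357} \approx 0.66947$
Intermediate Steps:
$N{\left(m \right)} = \frac{8}{17}$ ($N{\left(m \right)} = 2 \cdot \frac{16}{68} = 2 \cdot 16 \cdot \frac{1}{68} = 2 \cdot \frac{4}{17} = \frac{8}{17}$)
$g = 590$ ($g = \left(-576 - 329\right) + 1495 = -905 + 1495 = 590$)
$\frac{g + N{\left(-37 \right)}}{3243 - 2361} = \frac{590 + \frac{8}{17}}{3243 - 2361} = \frac{10038}{17 \cdot 882} = \frac{10038}{17} \cdot \frac{1}{882} = \frac{239}{357}$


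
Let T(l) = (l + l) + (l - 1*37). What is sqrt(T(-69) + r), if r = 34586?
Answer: sqrt(34342) ≈ 185.32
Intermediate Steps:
T(l) = -37 + 3*l (T(l) = 2*l + (l - 37) = 2*l + (-37 + l) = -37 + 3*l)
sqrt(T(-69) + r) = sqrt((-37 + 3*(-69)) + 34586) = sqrt((-37 - 207) + 34586) = sqrt(-244 + 34586) = sqrt(34342)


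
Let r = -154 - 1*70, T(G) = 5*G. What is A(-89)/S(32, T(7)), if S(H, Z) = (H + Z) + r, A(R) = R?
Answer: 89/157 ≈ 0.56688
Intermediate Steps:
r = -224 (r = -154 - 70 = -224)
S(H, Z) = -224 + H + Z (S(H, Z) = (H + Z) - 224 = -224 + H + Z)
A(-89)/S(32, T(7)) = -89/(-224 + 32 + 5*7) = -89/(-224 + 32 + 35) = -89/(-157) = -89*(-1/157) = 89/157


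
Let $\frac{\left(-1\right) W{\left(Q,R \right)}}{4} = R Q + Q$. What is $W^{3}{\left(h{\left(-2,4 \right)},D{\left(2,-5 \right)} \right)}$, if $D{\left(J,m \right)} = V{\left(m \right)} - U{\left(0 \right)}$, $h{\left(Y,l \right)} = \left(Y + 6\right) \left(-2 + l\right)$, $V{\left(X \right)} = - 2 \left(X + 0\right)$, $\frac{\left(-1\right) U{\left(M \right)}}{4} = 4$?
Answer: $-644972544$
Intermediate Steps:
$U{\left(M \right)} = -16$ ($U{\left(M \right)} = \left(-4\right) 4 = -16$)
$V{\left(X \right)} = - 2 X$
$h{\left(Y,l \right)} = \left(-2 + l\right) \left(6 + Y\right)$ ($h{\left(Y,l \right)} = \left(6 + Y\right) \left(-2 + l\right) = \left(-2 + l\right) \left(6 + Y\right)$)
$D{\left(J,m \right)} = 16 - 2 m$ ($D{\left(J,m \right)} = - 2 m - -16 = - 2 m + 16 = 16 - 2 m$)
$W{\left(Q,R \right)} = - 4 Q - 4 Q R$ ($W{\left(Q,R \right)} = - 4 \left(R Q + Q\right) = - 4 \left(Q R + Q\right) = - 4 \left(Q + Q R\right) = - 4 Q - 4 Q R$)
$W^{3}{\left(h{\left(-2,4 \right)},D{\left(2,-5 \right)} \right)} = \left(- 4 \left(-12 - -4 + 6 \cdot 4 - 8\right) \left(1 + \left(16 - -10\right)\right)\right)^{3} = \left(- 4 \left(-12 + 4 + 24 - 8\right) \left(1 + \left(16 + 10\right)\right)\right)^{3} = \left(\left(-4\right) 8 \left(1 + 26\right)\right)^{3} = \left(\left(-4\right) 8 \cdot 27\right)^{3} = \left(-864\right)^{3} = -644972544$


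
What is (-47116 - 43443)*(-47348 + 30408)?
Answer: 1534069460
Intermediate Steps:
(-47116 - 43443)*(-47348 + 30408) = -90559*(-16940) = 1534069460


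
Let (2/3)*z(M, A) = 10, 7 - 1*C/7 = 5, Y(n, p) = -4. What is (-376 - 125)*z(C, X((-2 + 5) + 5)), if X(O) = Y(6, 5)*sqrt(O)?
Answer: -7515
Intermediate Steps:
C = 14 (C = 49 - 7*5 = 49 - 35 = 14)
X(O) = -4*sqrt(O)
z(M, A) = 15 (z(M, A) = (3/2)*10 = 15)
(-376 - 125)*z(C, X((-2 + 5) + 5)) = (-376 - 125)*15 = -501*15 = -7515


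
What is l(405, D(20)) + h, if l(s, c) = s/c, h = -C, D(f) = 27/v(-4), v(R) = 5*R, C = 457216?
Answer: -457516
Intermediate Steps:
D(f) = -27/20 (D(f) = 27/((5*(-4))) = 27/(-20) = 27*(-1/20) = -27/20)
h = -457216 (h = -1*457216 = -457216)
l(405, D(20)) + h = 405/(-27/20) - 457216 = 405*(-20/27) - 457216 = -300 - 457216 = -457516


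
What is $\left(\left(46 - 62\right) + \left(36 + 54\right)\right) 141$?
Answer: $10434$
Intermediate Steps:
$\left(\left(46 - 62\right) + \left(36 + 54\right)\right) 141 = \left(\left(46 - 62\right) + 90\right) 141 = \left(-16 + 90\right) 141 = 74 \cdot 141 = 10434$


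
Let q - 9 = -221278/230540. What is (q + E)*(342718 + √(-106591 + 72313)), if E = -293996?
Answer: -5807012443233311/57635 - 33887992129*I*√34278/115270 ≈ -1.0075e+11 - 5.443e+7*I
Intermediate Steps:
q = 926791/115270 (q = 9 - 221278/230540 = 9 - 221278*1/230540 = 9 - 110639/115270 = 926791/115270 ≈ 8.0402)
(q + E)*(342718 + √(-106591 + 72313)) = (926791/115270 - 293996)*(342718 + √(-106591 + 72313)) = -33887992129*(342718 + √(-34278))/115270 = -33887992129*(342718 + I*√34278)/115270 = -5807012443233311/57635 - 33887992129*I*√34278/115270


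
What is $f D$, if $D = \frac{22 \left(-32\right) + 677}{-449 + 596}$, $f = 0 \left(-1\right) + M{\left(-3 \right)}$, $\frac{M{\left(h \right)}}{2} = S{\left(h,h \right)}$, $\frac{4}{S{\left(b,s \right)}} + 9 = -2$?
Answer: $\frac{72}{539} \approx 0.13358$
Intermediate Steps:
$S{\left(b,s \right)} = - \frac{4}{11}$ ($S{\left(b,s \right)} = \frac{4}{-9 - 2} = \frac{4}{-11} = 4 \left(- \frac{1}{11}\right) = - \frac{4}{11}$)
$M{\left(h \right)} = - \frac{8}{11}$ ($M{\left(h \right)} = 2 \left(- \frac{4}{11}\right) = - \frac{8}{11}$)
$f = - \frac{8}{11}$ ($f = 0 \left(-1\right) - \frac{8}{11} = 0 - \frac{8}{11} = - \frac{8}{11} \approx -0.72727$)
$D = - \frac{9}{49}$ ($D = \frac{-704 + 677}{147} = \left(-27\right) \frac{1}{147} = - \frac{9}{49} \approx -0.18367$)
$f D = \left(- \frac{8}{11}\right) \left(- \frac{9}{49}\right) = \frac{72}{539}$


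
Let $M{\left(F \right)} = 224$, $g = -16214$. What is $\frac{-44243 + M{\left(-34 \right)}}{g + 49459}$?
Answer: $- \frac{44019}{33245} \approx -1.3241$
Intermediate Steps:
$\frac{-44243 + M{\left(-34 \right)}}{g + 49459} = \frac{-44243 + 224}{-16214 + 49459} = - \frac{44019}{33245}$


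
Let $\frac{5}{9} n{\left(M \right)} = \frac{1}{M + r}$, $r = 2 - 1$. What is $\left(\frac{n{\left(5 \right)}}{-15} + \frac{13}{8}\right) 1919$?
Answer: $\frac{615999}{200} \approx 3080.0$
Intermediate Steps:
$r = 1$ ($r = 2 - 1 = 1$)
$n{\left(M \right)} = \frac{9}{5 \left(1 + M\right)}$ ($n{\left(M \right)} = \frac{9}{5 \left(M + 1\right)} = \frac{9}{5 \left(1 + M\right)}$)
$\left(\frac{n{\left(5 \right)}}{-15} + \frac{13}{8}\right) 1919 = \left(\frac{\frac{9}{5} \frac{1}{1 + 5}}{-15} + \frac{13}{8}\right) 1919 = \left(\frac{9}{5 \cdot 6} \left(- \frac{1}{15}\right) + 13 \cdot \frac{1}{8}\right) 1919 = \left(\frac{9}{5} \cdot \frac{1}{6} \left(- \frac{1}{15}\right) + \frac{13}{8}\right) 1919 = \left(\frac{3}{10} \left(- \frac{1}{15}\right) + \frac{13}{8}\right) 1919 = \left(- \frac{1}{50} + \frac{13}{8}\right) 1919 = \frac{321}{200} \cdot 1919 = \frac{615999}{200}$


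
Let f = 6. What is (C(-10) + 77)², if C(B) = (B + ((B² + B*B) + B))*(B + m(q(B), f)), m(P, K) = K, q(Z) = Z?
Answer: 413449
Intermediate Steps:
C(B) = (6 + B)*(2*B + 2*B²) (C(B) = (B + ((B² + B*B) + B))*(B + 6) = (B + ((B² + B²) + B))*(6 + B) = (B + (2*B² + B))*(6 + B) = (B + (B + 2*B²))*(6 + B) = (2*B + 2*B²)*(6 + B) = (6 + B)*(2*B + 2*B²))
(C(-10) + 77)² = (2*(-10)*(6 + (-10)² + 7*(-10)) + 77)² = (2*(-10)*(6 + 100 - 70) + 77)² = (2*(-10)*36 + 77)² = (-720 + 77)² = (-643)² = 413449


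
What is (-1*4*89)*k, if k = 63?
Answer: -22428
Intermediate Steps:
(-1*4*89)*k = (-1*4*89)*63 = -4*89*63 = -356*63 = -22428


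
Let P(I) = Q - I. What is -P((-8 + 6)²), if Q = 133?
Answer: -129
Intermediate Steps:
P(I) = 133 - I
-P((-8 + 6)²) = -(133 - (-8 + 6)²) = -(133 - 1*(-2)²) = -(133 - 1*4) = -(133 - 4) = -1*129 = -129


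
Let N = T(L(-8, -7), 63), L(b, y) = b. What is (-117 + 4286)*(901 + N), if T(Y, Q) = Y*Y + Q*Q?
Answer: 20569846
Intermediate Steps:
T(Y, Q) = Q**2 + Y**2 (T(Y, Q) = Y**2 + Q**2 = Q**2 + Y**2)
N = 4033 (N = 63**2 + (-8)**2 = 3969 + 64 = 4033)
(-117 + 4286)*(901 + N) = (-117 + 4286)*(901 + 4033) = 4169*4934 = 20569846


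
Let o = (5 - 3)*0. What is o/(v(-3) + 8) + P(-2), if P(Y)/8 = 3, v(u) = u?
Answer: 24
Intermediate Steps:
P(Y) = 24 (P(Y) = 8*3 = 24)
o = 0 (o = 2*0 = 0)
o/(v(-3) + 8) + P(-2) = 0/(-3 + 8) + 24 = 0/5 + 24 = (⅕)*0 + 24 = 0 + 24 = 24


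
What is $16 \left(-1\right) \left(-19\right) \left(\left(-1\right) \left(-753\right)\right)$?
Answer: $228912$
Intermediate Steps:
$16 \left(-1\right) \left(-19\right) \left(\left(-1\right) \left(-753\right)\right) = \left(-16\right) \left(-19\right) 753 = 304 \cdot 753 = 228912$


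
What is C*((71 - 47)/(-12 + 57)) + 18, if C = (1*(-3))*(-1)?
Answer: 98/5 ≈ 19.600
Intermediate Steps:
C = 3 (C = -3*(-1) = 3)
C*((71 - 47)/(-12 + 57)) + 18 = 3*((71 - 47)/(-12 + 57)) + 18 = 3*(24/45) + 18 = 3*(24*(1/45)) + 18 = 3*(8/15) + 18 = 8/5 + 18 = 98/5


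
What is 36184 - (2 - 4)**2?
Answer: 36180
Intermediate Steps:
36184 - (2 - 4)**2 = 36184 - 1*(-2)**2 = 36184 - 1*4 = 36184 - 4 = 36180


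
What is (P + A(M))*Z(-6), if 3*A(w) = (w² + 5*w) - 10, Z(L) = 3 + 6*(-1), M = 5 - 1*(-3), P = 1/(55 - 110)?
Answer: -5167/55 ≈ -93.945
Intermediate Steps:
P = -1/55 (P = 1/(-55) = -1/55 ≈ -0.018182)
M = 8 (M = 5 + 3 = 8)
Z(L) = -3 (Z(L) = 3 - 6 = -3)
A(w) = -10/3 + w²/3 + 5*w/3 (A(w) = ((w² + 5*w) - 10)/3 = (-10 + w² + 5*w)/3 = -10/3 + w²/3 + 5*w/3)
(P + A(M))*Z(-6) = (-1/55 + (-10/3 + (⅓)*8² + (5/3)*8))*(-3) = (-1/55 + (-10/3 + (⅓)*64 + 40/3))*(-3) = (-1/55 + (-10/3 + 64/3 + 40/3))*(-3) = (-1/55 + 94/3)*(-3) = (5167/165)*(-3) = -5167/55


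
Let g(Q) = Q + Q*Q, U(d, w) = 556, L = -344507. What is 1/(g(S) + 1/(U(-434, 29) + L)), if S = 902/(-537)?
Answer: 99184805919/113238699361 ≈ 0.87589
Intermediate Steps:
S = -902/537 (S = 902*(-1/537) = -902/537 ≈ -1.6797)
g(Q) = Q + Q²
1/(g(S) + 1/(U(-434, 29) + L)) = 1/(-902*(1 - 902/537)/537 + 1/(556 - 344507)) = 1/(-902/537*(-365/537) + 1/(-343951)) = 1/(329230/288369 - 1/343951) = 1/(113238699361/99184805919) = 99184805919/113238699361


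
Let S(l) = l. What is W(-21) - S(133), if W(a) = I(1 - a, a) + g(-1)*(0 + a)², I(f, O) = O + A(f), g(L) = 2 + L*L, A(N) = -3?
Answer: 1166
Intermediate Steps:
g(L) = 2 + L²
I(f, O) = -3 + O (I(f, O) = O - 3 = -3 + O)
W(a) = -3 + a + 3*a² (W(a) = (-3 + a) + (2 + (-1)²)*(0 + a)² = (-3 + a) + (2 + 1)*a² = (-3 + a) + 3*a² = -3 + a + 3*a²)
W(-21) - S(133) = (-3 - 21 + 3*(-21)²) - 1*133 = (-3 - 21 + 3*441) - 133 = (-3 - 21 + 1323) - 133 = 1299 - 133 = 1166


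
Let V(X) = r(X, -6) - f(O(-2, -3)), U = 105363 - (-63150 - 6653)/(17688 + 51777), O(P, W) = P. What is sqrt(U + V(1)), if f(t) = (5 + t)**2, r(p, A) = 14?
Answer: sqrt(508446144621195)/69465 ≈ 324.61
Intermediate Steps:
U = 7319110598/69465 (U = 105363 - (-69803)/69465 = 105363 - 1*(-69803/69465) = 105363 + 69803/69465 = 7319110598/69465 ≈ 1.0536e+5)
V(X) = 5 (V(X) = 14 - (5 - 2)**2 = 14 - 1*3**2 = 14 - 1*9 = 14 - 9 = 5)
sqrt(U + V(1)) = sqrt(7319110598/69465 + 5) = sqrt(7319457923/69465) = sqrt(508446144621195)/69465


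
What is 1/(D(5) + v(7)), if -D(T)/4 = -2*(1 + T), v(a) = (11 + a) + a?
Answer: 1/73 ≈ 0.013699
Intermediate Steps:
v(a) = 11 + 2*a
D(T) = 8 + 8*T (D(T) = -(-8)*(1 + T) = -4*(-2 - 2*T) = 8 + 8*T)
1/(D(5) + v(7)) = 1/((8 + 8*5) + (11 + 2*7)) = 1/((8 + 40) + (11 + 14)) = 1/(48 + 25) = 1/73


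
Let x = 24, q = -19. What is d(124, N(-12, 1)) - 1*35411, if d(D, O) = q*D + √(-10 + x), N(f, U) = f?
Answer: -37767 + √14 ≈ -37763.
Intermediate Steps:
d(D, O) = √14 - 19*D (d(D, O) = -19*D + √(-10 + 24) = -19*D + √14 = √14 - 19*D)
d(124, N(-12, 1)) - 1*35411 = (√14 - 19*124) - 1*35411 = (√14 - 2356) - 35411 = (-2356 + √14) - 35411 = -37767 + √14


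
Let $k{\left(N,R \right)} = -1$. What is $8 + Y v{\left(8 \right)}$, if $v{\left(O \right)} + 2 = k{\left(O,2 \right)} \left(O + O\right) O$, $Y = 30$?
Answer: $-3892$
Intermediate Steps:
$v{\left(O \right)} = -2 - 2 O^{2}$ ($v{\left(O \right)} = -2 + - (O + O) O = -2 + - 2 O O = -2 - 2 O^{2}$)
$8 + Y v{\left(8 \right)} = 8 + 30 \left(-2 - 2 \cdot 8^{2}\right) = 8 + 30 \left(-2 - 128\right) = 8 + 30 \left(-130\right) = 8 - 3900 = -3892$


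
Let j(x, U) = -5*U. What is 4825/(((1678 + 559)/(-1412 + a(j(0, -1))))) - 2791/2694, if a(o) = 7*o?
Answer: -17905246817/6026478 ≈ -2971.1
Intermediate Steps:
4825/(((1678 + 559)/(-1412 + a(j(0, -1))))) - 2791/2694 = 4825/(((1678 + 559)/(-1412 + 7*(-5*(-1))))) - 2791/2694 = 4825/((2237/(-1412 + 7*5))) - 2791*1/2694 = 4825/((2237/(-1412 + 35))) - 2791/2694 = 4825/((2237/(-1377))) - 2791/2694 = 4825/((2237*(-1/1377))) - 2791/2694 = 4825/(-2237/1377) - 2791/2694 = 4825*(-1377/2237) - 2791/2694 = -6644025/2237 - 2791/2694 = -17905246817/6026478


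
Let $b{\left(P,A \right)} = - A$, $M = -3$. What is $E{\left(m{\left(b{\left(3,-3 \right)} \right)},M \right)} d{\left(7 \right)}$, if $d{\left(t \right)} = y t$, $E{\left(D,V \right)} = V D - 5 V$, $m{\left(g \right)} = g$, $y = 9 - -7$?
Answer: $672$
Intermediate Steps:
$y = 16$ ($y = 9 + 7 = 16$)
$E{\left(D,V \right)} = - 5 V + D V$ ($E{\left(D,V \right)} = D V - 5 V = - 5 V + D V$)
$d{\left(t \right)} = 16 t$
$E{\left(m{\left(b{\left(3,-3 \right)} \right)},M \right)} d{\left(7 \right)} = - 3 \left(-5 - -3\right) 16 \cdot 7 = - 3 \left(-5 + 3\right) 112 = \left(-3\right) \left(-2\right) 112 = 6 \cdot 112 = 672$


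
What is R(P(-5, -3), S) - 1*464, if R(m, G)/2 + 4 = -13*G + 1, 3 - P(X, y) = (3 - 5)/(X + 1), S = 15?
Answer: -860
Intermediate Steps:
P(X, y) = 3 + 2/(1 + X) (P(X, y) = 3 - (3 - 5)/(X + 1) = 3 - (-2)/(1 + X) = 3 + 2/(1 + X))
R(m, G) = -6 - 26*G (R(m, G) = -8 + 2*(-13*G + 1) = -8 + 2*(1 - 13*G) = -8 + (2 - 26*G) = -6 - 26*G)
R(P(-5, -3), S) - 1*464 = (-6 - 26*15) - 1*464 = (-6 - 390) - 464 = -396 - 464 = -860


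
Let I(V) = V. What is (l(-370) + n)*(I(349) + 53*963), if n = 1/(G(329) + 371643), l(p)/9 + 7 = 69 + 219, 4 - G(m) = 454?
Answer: 48240335872024/371193 ≈ 1.2996e+8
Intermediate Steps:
G(m) = -450 (G(m) = 4 - 1*454 = 4 - 454 = -450)
l(p) = 2529 (l(p) = -63 + 9*(69 + 219) = -63 + 9*288 = -63 + 2592 = 2529)
n = 1/371193 (n = 1/(-450 + 371643) = 1/371193 ≈ 2.6940e-6)
(l(-370) + n)*(I(349) + 53*963) = (2529 + 1/371193)*(349 + 53*963) = 938747098*(349 + 51039)/371193 = (938747098/371193)*51388 = 48240335872024/371193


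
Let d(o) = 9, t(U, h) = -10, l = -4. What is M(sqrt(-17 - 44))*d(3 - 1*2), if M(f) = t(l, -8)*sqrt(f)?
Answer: -90*61**(1/4)*sqrt(I) ≈ -177.85 - 177.85*I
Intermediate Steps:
M(f) = -10*sqrt(f)
M(sqrt(-17 - 44))*d(3 - 1*2) = -10*(-17 - 44)**(1/4)*9 = -10*(-61)**(1/4)*9 = -10*61**(1/4)*sqrt(I)*9 = -90*61**(1/4)*sqrt(I)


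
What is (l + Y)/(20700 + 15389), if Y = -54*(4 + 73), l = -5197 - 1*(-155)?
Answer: -9200/36089 ≈ -0.25493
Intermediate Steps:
l = -5042 (l = -5197 + 155 = -5042)
Y = -4158 (Y = -54*77 = -4158)
(l + Y)/(20700 + 15389) = (-5042 - 4158)/(20700 + 15389) = -9200/36089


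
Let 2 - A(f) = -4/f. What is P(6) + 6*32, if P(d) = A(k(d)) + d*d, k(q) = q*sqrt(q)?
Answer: 230 + sqrt(6)/9 ≈ 230.27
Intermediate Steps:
k(q) = q**(3/2)
A(f) = 2 + 4/f (A(f) = 2 - (-4)/f = 2 + 4/f)
P(d) = 2 + d**2 + 4/d**(3/2) (P(d) = (2 + 4/(d**(3/2))) + d*d = (2 + 4/d**(3/2)) + d**2 = 2 + d**2 + 4/d**(3/2))
P(6) + 6*32 = (2 + 6**2 + 4/6**(3/2)) + 6*32 = (2 + 36 + 4*(sqrt(6)/36)) + 192 = (2 + 36 + sqrt(6)/9) + 192 = (38 + sqrt(6)/9) + 192 = 230 + sqrt(6)/9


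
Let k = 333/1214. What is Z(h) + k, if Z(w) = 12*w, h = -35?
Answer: -509547/1214 ≈ -419.73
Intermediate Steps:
k = 333/1214 (k = 333*(1/1214) = 333/1214 ≈ 0.27430)
Z(h) + k = 12*(-35) + 333/1214 = -420 + 333/1214 = -509547/1214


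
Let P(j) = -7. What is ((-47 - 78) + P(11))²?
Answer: 17424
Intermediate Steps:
((-47 - 78) + P(11))² = ((-47 - 78) - 7)² = (-125 - 7)² = (-132)² = 17424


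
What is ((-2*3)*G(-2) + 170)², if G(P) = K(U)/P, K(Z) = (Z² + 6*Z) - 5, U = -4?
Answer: 17161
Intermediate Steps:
K(Z) = -5 + Z² + 6*Z
G(P) = -13/P (G(P) = (-5 + (-4)² + 6*(-4))/P = (-5 + 16 - 24)/P = -13/P)
((-2*3)*G(-2) + 170)² = ((-2*3)*(-13/(-2)) + 170)² = (-(-78)*(-1)/2 + 170)² = (-6*13/2 + 170)² = (-39 + 170)² = 131² = 17161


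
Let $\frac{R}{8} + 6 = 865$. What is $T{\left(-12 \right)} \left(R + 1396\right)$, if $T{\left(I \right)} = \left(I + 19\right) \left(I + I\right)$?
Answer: $-1389024$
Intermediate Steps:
$R = 6872$ ($R = -48 + 8 \cdot 865 = -48 + 6920 = 6872$)
$T{\left(I \right)} = 2 I \left(19 + I\right)$ ($T{\left(I \right)} = \left(19 + I\right) 2 I = 2 I \left(19 + I\right)$)
$T{\left(-12 \right)} \left(R + 1396\right) = 2 \left(-12\right) \left(19 - 12\right) \left(6872 + 1396\right) = 2 \left(-12\right) 7 \cdot 8268 = \left(-168\right) 8268 = -1389024$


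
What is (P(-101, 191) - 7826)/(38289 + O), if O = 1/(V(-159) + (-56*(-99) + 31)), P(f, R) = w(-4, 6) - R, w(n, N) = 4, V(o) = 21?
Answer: -44840748/214265245 ≈ -0.20928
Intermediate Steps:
P(f, R) = 4 - R
O = 1/5596 (O = 1/(21 + (-56*(-99) + 31)) = 1/(21 + (5544 + 31)) = 1/(21 + 5575) = 1/5596 ≈ 0.00017870)
(P(-101, 191) - 7826)/(38289 + O) = ((4 - 1*191) - 7826)/(38289 + 1/5596) = ((4 - 191) - 7826)/(214265245/5596) = (-187 - 7826)*(5596/214265245) = -8013*5596/214265245 = -44840748/214265245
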